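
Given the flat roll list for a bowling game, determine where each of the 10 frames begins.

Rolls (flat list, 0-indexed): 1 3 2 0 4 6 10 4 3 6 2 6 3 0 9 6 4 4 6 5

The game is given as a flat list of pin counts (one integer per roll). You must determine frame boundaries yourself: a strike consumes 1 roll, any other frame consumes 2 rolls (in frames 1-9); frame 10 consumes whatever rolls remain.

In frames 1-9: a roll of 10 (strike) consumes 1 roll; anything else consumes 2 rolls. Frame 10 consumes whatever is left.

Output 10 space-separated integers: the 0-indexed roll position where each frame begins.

Answer: 0 2 4 6 7 9 11 13 15 17

Derivation:
Frame 1 starts at roll index 0: rolls=1,3 (sum=4), consumes 2 rolls
Frame 2 starts at roll index 2: rolls=2,0 (sum=2), consumes 2 rolls
Frame 3 starts at roll index 4: rolls=4,6 (sum=10), consumes 2 rolls
Frame 4 starts at roll index 6: roll=10 (strike), consumes 1 roll
Frame 5 starts at roll index 7: rolls=4,3 (sum=7), consumes 2 rolls
Frame 6 starts at roll index 9: rolls=6,2 (sum=8), consumes 2 rolls
Frame 7 starts at roll index 11: rolls=6,3 (sum=9), consumes 2 rolls
Frame 8 starts at roll index 13: rolls=0,9 (sum=9), consumes 2 rolls
Frame 9 starts at roll index 15: rolls=6,4 (sum=10), consumes 2 rolls
Frame 10 starts at roll index 17: 3 remaining rolls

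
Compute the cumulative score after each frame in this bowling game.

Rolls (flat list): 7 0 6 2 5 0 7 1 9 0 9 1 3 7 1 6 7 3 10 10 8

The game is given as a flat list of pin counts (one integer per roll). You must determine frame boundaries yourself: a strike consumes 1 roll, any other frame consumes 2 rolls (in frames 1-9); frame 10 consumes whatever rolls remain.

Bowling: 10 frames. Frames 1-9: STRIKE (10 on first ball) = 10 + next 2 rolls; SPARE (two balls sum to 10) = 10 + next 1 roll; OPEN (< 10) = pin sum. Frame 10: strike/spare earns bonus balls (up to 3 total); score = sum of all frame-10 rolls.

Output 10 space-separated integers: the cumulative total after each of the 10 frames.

Frame 1: OPEN (7+0=7). Cumulative: 7
Frame 2: OPEN (6+2=8). Cumulative: 15
Frame 3: OPEN (5+0=5). Cumulative: 20
Frame 4: OPEN (7+1=8). Cumulative: 28
Frame 5: OPEN (9+0=9). Cumulative: 37
Frame 6: SPARE (9+1=10). 10 + next roll (3) = 13. Cumulative: 50
Frame 7: SPARE (3+7=10). 10 + next roll (1) = 11. Cumulative: 61
Frame 8: OPEN (1+6=7). Cumulative: 68
Frame 9: SPARE (7+3=10). 10 + next roll (10) = 20. Cumulative: 88
Frame 10: STRIKE. Sum of all frame-10 rolls (10+10+8) = 28. Cumulative: 116

Answer: 7 15 20 28 37 50 61 68 88 116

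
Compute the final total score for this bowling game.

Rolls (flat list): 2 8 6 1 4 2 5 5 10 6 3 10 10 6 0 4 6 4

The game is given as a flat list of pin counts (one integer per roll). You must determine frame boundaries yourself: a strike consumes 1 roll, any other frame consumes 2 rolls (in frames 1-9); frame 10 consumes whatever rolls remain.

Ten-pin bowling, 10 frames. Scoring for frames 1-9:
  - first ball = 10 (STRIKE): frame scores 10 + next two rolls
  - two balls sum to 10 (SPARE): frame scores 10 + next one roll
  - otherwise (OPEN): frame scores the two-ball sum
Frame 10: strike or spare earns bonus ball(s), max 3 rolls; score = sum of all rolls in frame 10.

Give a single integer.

Answer: 139

Derivation:
Frame 1: SPARE (2+8=10). 10 + next roll (6) = 16. Cumulative: 16
Frame 2: OPEN (6+1=7). Cumulative: 23
Frame 3: OPEN (4+2=6). Cumulative: 29
Frame 4: SPARE (5+5=10). 10 + next roll (10) = 20. Cumulative: 49
Frame 5: STRIKE. 10 + next two rolls (6+3) = 19. Cumulative: 68
Frame 6: OPEN (6+3=9). Cumulative: 77
Frame 7: STRIKE. 10 + next two rolls (10+6) = 26. Cumulative: 103
Frame 8: STRIKE. 10 + next two rolls (6+0) = 16. Cumulative: 119
Frame 9: OPEN (6+0=6). Cumulative: 125
Frame 10: SPARE. Sum of all frame-10 rolls (4+6+4) = 14. Cumulative: 139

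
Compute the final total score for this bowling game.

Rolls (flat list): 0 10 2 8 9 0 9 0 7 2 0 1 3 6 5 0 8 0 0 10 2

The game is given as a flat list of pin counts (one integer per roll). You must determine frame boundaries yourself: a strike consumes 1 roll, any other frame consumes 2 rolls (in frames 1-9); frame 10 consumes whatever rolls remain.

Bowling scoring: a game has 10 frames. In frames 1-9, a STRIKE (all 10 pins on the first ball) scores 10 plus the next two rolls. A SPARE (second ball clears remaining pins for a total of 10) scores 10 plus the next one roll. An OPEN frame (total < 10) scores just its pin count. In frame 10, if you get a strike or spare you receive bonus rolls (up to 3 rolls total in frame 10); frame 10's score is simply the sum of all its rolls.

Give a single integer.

Frame 1: SPARE (0+10=10). 10 + next roll (2) = 12. Cumulative: 12
Frame 2: SPARE (2+8=10). 10 + next roll (9) = 19. Cumulative: 31
Frame 3: OPEN (9+0=9). Cumulative: 40
Frame 4: OPEN (9+0=9). Cumulative: 49
Frame 5: OPEN (7+2=9). Cumulative: 58
Frame 6: OPEN (0+1=1). Cumulative: 59
Frame 7: OPEN (3+6=9). Cumulative: 68
Frame 8: OPEN (5+0=5). Cumulative: 73
Frame 9: OPEN (8+0=8). Cumulative: 81
Frame 10: SPARE. Sum of all frame-10 rolls (0+10+2) = 12. Cumulative: 93

Answer: 93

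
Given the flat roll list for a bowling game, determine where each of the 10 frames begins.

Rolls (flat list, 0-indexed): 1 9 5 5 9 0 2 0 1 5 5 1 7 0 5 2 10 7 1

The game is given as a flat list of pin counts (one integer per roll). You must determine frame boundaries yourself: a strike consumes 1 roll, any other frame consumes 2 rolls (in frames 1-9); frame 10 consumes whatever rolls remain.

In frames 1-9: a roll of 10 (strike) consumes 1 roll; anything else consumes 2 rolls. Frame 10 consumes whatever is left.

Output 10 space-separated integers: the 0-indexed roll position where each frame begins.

Frame 1 starts at roll index 0: rolls=1,9 (sum=10), consumes 2 rolls
Frame 2 starts at roll index 2: rolls=5,5 (sum=10), consumes 2 rolls
Frame 3 starts at roll index 4: rolls=9,0 (sum=9), consumes 2 rolls
Frame 4 starts at roll index 6: rolls=2,0 (sum=2), consumes 2 rolls
Frame 5 starts at roll index 8: rolls=1,5 (sum=6), consumes 2 rolls
Frame 6 starts at roll index 10: rolls=5,1 (sum=6), consumes 2 rolls
Frame 7 starts at roll index 12: rolls=7,0 (sum=7), consumes 2 rolls
Frame 8 starts at roll index 14: rolls=5,2 (sum=7), consumes 2 rolls
Frame 9 starts at roll index 16: roll=10 (strike), consumes 1 roll
Frame 10 starts at roll index 17: 2 remaining rolls

Answer: 0 2 4 6 8 10 12 14 16 17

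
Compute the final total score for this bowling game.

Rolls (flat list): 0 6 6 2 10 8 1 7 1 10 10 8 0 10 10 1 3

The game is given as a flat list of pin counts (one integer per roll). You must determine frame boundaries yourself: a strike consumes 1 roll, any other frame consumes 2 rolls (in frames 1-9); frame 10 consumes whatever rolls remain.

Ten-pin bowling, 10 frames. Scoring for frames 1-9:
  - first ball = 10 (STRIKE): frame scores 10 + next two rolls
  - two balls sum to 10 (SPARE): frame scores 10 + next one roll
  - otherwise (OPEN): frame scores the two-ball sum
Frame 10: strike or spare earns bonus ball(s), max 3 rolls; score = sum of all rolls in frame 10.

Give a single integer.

Frame 1: OPEN (0+6=6). Cumulative: 6
Frame 2: OPEN (6+2=8). Cumulative: 14
Frame 3: STRIKE. 10 + next two rolls (8+1) = 19. Cumulative: 33
Frame 4: OPEN (8+1=9). Cumulative: 42
Frame 5: OPEN (7+1=8). Cumulative: 50
Frame 6: STRIKE. 10 + next two rolls (10+8) = 28. Cumulative: 78
Frame 7: STRIKE. 10 + next two rolls (8+0) = 18. Cumulative: 96
Frame 8: OPEN (8+0=8). Cumulative: 104
Frame 9: STRIKE. 10 + next two rolls (10+1) = 21. Cumulative: 125
Frame 10: STRIKE. Sum of all frame-10 rolls (10+1+3) = 14. Cumulative: 139

Answer: 139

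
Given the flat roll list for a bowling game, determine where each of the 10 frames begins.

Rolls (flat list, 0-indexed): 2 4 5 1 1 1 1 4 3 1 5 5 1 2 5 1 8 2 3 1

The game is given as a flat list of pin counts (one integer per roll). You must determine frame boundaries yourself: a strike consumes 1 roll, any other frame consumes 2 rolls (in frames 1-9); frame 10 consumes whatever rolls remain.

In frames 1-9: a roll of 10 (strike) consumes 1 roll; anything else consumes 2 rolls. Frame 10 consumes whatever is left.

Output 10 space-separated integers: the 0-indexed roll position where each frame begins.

Answer: 0 2 4 6 8 10 12 14 16 18

Derivation:
Frame 1 starts at roll index 0: rolls=2,4 (sum=6), consumes 2 rolls
Frame 2 starts at roll index 2: rolls=5,1 (sum=6), consumes 2 rolls
Frame 3 starts at roll index 4: rolls=1,1 (sum=2), consumes 2 rolls
Frame 4 starts at roll index 6: rolls=1,4 (sum=5), consumes 2 rolls
Frame 5 starts at roll index 8: rolls=3,1 (sum=4), consumes 2 rolls
Frame 6 starts at roll index 10: rolls=5,5 (sum=10), consumes 2 rolls
Frame 7 starts at roll index 12: rolls=1,2 (sum=3), consumes 2 rolls
Frame 8 starts at roll index 14: rolls=5,1 (sum=6), consumes 2 rolls
Frame 9 starts at roll index 16: rolls=8,2 (sum=10), consumes 2 rolls
Frame 10 starts at roll index 18: 2 remaining rolls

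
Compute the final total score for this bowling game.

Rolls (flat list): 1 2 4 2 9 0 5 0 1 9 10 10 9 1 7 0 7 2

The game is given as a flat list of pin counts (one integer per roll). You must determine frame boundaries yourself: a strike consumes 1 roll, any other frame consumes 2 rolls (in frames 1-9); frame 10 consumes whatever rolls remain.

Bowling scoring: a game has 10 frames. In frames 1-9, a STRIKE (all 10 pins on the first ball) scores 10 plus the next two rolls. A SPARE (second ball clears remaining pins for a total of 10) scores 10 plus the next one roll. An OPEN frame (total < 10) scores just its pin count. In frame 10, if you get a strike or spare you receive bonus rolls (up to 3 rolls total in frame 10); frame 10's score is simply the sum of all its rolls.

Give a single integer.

Frame 1: OPEN (1+2=3). Cumulative: 3
Frame 2: OPEN (4+2=6). Cumulative: 9
Frame 3: OPEN (9+0=9). Cumulative: 18
Frame 4: OPEN (5+0=5). Cumulative: 23
Frame 5: SPARE (1+9=10). 10 + next roll (10) = 20. Cumulative: 43
Frame 6: STRIKE. 10 + next two rolls (10+9) = 29. Cumulative: 72
Frame 7: STRIKE. 10 + next two rolls (9+1) = 20. Cumulative: 92
Frame 8: SPARE (9+1=10). 10 + next roll (7) = 17. Cumulative: 109
Frame 9: OPEN (7+0=7). Cumulative: 116
Frame 10: OPEN. Sum of all frame-10 rolls (7+2) = 9. Cumulative: 125

Answer: 125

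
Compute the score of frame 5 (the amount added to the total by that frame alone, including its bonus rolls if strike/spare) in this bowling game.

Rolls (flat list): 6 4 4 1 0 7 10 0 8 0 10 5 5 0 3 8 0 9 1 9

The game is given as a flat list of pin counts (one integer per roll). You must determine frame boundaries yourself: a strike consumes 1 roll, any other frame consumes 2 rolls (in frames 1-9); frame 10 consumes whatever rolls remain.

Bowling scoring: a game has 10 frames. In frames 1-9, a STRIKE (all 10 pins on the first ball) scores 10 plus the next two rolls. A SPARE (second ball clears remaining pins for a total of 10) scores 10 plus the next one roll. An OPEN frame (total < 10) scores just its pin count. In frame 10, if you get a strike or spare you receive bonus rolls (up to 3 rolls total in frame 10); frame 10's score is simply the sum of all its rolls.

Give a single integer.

Frame 1: SPARE (6+4=10). 10 + next roll (4) = 14. Cumulative: 14
Frame 2: OPEN (4+1=5). Cumulative: 19
Frame 3: OPEN (0+7=7). Cumulative: 26
Frame 4: STRIKE. 10 + next two rolls (0+8) = 18. Cumulative: 44
Frame 5: OPEN (0+8=8). Cumulative: 52
Frame 6: SPARE (0+10=10). 10 + next roll (5) = 15. Cumulative: 67
Frame 7: SPARE (5+5=10). 10 + next roll (0) = 10. Cumulative: 77

Answer: 8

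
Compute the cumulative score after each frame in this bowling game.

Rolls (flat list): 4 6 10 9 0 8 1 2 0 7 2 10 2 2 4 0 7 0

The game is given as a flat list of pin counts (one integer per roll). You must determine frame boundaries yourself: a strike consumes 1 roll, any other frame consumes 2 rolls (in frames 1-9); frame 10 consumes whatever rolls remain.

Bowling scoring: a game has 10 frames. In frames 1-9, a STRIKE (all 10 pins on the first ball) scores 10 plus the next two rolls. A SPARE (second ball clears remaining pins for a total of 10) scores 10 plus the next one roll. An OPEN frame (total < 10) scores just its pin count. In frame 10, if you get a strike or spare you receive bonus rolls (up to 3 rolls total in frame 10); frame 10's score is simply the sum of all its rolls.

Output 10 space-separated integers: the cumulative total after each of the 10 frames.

Answer: 20 39 48 57 59 68 82 86 90 97

Derivation:
Frame 1: SPARE (4+6=10). 10 + next roll (10) = 20. Cumulative: 20
Frame 2: STRIKE. 10 + next two rolls (9+0) = 19. Cumulative: 39
Frame 3: OPEN (9+0=9). Cumulative: 48
Frame 4: OPEN (8+1=9). Cumulative: 57
Frame 5: OPEN (2+0=2). Cumulative: 59
Frame 6: OPEN (7+2=9). Cumulative: 68
Frame 7: STRIKE. 10 + next two rolls (2+2) = 14. Cumulative: 82
Frame 8: OPEN (2+2=4). Cumulative: 86
Frame 9: OPEN (4+0=4). Cumulative: 90
Frame 10: OPEN. Sum of all frame-10 rolls (7+0) = 7. Cumulative: 97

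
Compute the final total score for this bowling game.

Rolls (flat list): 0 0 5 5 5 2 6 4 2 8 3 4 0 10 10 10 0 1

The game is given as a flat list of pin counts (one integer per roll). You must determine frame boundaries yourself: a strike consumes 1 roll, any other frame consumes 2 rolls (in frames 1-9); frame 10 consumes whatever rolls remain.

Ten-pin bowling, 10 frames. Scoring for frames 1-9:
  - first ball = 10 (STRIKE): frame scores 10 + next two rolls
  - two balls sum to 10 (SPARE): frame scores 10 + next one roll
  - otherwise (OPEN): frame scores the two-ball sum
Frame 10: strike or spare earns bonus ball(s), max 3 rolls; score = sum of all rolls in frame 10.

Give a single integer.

Frame 1: OPEN (0+0=0). Cumulative: 0
Frame 2: SPARE (5+5=10). 10 + next roll (5) = 15. Cumulative: 15
Frame 3: OPEN (5+2=7). Cumulative: 22
Frame 4: SPARE (6+4=10). 10 + next roll (2) = 12. Cumulative: 34
Frame 5: SPARE (2+8=10). 10 + next roll (3) = 13. Cumulative: 47
Frame 6: OPEN (3+4=7). Cumulative: 54
Frame 7: SPARE (0+10=10). 10 + next roll (10) = 20. Cumulative: 74
Frame 8: STRIKE. 10 + next two rolls (10+0) = 20. Cumulative: 94
Frame 9: STRIKE. 10 + next two rolls (0+1) = 11. Cumulative: 105
Frame 10: OPEN. Sum of all frame-10 rolls (0+1) = 1. Cumulative: 106

Answer: 106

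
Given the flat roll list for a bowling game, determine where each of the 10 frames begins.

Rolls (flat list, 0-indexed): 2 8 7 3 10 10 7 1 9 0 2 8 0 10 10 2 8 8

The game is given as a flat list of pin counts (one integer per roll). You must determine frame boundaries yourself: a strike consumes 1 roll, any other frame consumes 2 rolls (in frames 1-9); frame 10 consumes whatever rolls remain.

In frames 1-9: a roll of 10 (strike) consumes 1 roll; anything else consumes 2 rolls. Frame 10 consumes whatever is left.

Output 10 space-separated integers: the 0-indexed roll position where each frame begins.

Frame 1 starts at roll index 0: rolls=2,8 (sum=10), consumes 2 rolls
Frame 2 starts at roll index 2: rolls=7,3 (sum=10), consumes 2 rolls
Frame 3 starts at roll index 4: roll=10 (strike), consumes 1 roll
Frame 4 starts at roll index 5: roll=10 (strike), consumes 1 roll
Frame 5 starts at roll index 6: rolls=7,1 (sum=8), consumes 2 rolls
Frame 6 starts at roll index 8: rolls=9,0 (sum=9), consumes 2 rolls
Frame 7 starts at roll index 10: rolls=2,8 (sum=10), consumes 2 rolls
Frame 8 starts at roll index 12: rolls=0,10 (sum=10), consumes 2 rolls
Frame 9 starts at roll index 14: roll=10 (strike), consumes 1 roll
Frame 10 starts at roll index 15: 3 remaining rolls

Answer: 0 2 4 5 6 8 10 12 14 15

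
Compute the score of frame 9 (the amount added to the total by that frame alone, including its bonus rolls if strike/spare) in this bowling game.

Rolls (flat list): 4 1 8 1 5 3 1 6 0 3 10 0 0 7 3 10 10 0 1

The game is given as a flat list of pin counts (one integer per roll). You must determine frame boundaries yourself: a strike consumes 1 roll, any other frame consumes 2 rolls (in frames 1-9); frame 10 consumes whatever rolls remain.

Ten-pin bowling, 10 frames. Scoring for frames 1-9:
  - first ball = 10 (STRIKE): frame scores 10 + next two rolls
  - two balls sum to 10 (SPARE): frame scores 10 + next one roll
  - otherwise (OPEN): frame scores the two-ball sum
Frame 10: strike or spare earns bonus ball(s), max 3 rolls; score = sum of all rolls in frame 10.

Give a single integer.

Answer: 20

Derivation:
Frame 1: OPEN (4+1=5). Cumulative: 5
Frame 2: OPEN (8+1=9). Cumulative: 14
Frame 3: OPEN (5+3=8). Cumulative: 22
Frame 4: OPEN (1+6=7). Cumulative: 29
Frame 5: OPEN (0+3=3). Cumulative: 32
Frame 6: STRIKE. 10 + next two rolls (0+0) = 10. Cumulative: 42
Frame 7: OPEN (0+0=0). Cumulative: 42
Frame 8: SPARE (7+3=10). 10 + next roll (10) = 20. Cumulative: 62
Frame 9: STRIKE. 10 + next two rolls (10+0) = 20. Cumulative: 82
Frame 10: STRIKE. Sum of all frame-10 rolls (10+0+1) = 11. Cumulative: 93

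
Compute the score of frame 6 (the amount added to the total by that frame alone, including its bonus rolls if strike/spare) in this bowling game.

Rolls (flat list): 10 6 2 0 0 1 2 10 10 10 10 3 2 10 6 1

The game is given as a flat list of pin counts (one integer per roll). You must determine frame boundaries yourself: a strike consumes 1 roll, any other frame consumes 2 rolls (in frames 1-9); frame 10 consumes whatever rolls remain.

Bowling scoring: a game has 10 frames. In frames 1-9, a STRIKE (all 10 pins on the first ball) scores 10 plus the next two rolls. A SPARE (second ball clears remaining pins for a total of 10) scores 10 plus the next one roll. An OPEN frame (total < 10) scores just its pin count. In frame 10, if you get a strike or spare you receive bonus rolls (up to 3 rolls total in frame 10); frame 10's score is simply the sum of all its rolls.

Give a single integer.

Answer: 30

Derivation:
Frame 1: STRIKE. 10 + next two rolls (6+2) = 18. Cumulative: 18
Frame 2: OPEN (6+2=8). Cumulative: 26
Frame 3: OPEN (0+0=0). Cumulative: 26
Frame 4: OPEN (1+2=3). Cumulative: 29
Frame 5: STRIKE. 10 + next two rolls (10+10) = 30. Cumulative: 59
Frame 6: STRIKE. 10 + next two rolls (10+10) = 30. Cumulative: 89
Frame 7: STRIKE. 10 + next two rolls (10+3) = 23. Cumulative: 112
Frame 8: STRIKE. 10 + next two rolls (3+2) = 15. Cumulative: 127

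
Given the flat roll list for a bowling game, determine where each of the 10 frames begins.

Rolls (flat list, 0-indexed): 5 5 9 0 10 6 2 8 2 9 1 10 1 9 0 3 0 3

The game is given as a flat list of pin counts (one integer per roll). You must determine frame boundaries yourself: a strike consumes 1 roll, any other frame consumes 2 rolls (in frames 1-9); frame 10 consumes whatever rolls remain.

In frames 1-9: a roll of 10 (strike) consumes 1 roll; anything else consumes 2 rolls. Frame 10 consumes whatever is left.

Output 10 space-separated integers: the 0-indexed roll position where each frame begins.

Answer: 0 2 4 5 7 9 11 12 14 16

Derivation:
Frame 1 starts at roll index 0: rolls=5,5 (sum=10), consumes 2 rolls
Frame 2 starts at roll index 2: rolls=9,0 (sum=9), consumes 2 rolls
Frame 3 starts at roll index 4: roll=10 (strike), consumes 1 roll
Frame 4 starts at roll index 5: rolls=6,2 (sum=8), consumes 2 rolls
Frame 5 starts at roll index 7: rolls=8,2 (sum=10), consumes 2 rolls
Frame 6 starts at roll index 9: rolls=9,1 (sum=10), consumes 2 rolls
Frame 7 starts at roll index 11: roll=10 (strike), consumes 1 roll
Frame 8 starts at roll index 12: rolls=1,9 (sum=10), consumes 2 rolls
Frame 9 starts at roll index 14: rolls=0,3 (sum=3), consumes 2 rolls
Frame 10 starts at roll index 16: 2 remaining rolls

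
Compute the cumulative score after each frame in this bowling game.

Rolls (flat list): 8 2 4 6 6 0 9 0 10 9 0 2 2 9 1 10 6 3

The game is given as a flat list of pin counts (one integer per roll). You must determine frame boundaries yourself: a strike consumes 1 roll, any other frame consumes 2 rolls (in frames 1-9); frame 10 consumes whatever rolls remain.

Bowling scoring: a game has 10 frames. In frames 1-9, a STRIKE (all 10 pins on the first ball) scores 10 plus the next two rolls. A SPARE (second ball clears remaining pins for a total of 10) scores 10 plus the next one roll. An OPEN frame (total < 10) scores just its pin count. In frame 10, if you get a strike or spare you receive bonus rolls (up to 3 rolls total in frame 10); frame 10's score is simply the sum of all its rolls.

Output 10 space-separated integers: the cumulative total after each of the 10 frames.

Frame 1: SPARE (8+2=10). 10 + next roll (4) = 14. Cumulative: 14
Frame 2: SPARE (4+6=10). 10 + next roll (6) = 16. Cumulative: 30
Frame 3: OPEN (6+0=6). Cumulative: 36
Frame 4: OPEN (9+0=9). Cumulative: 45
Frame 5: STRIKE. 10 + next two rolls (9+0) = 19. Cumulative: 64
Frame 6: OPEN (9+0=9). Cumulative: 73
Frame 7: OPEN (2+2=4). Cumulative: 77
Frame 8: SPARE (9+1=10). 10 + next roll (10) = 20. Cumulative: 97
Frame 9: STRIKE. 10 + next two rolls (6+3) = 19. Cumulative: 116
Frame 10: OPEN. Sum of all frame-10 rolls (6+3) = 9. Cumulative: 125

Answer: 14 30 36 45 64 73 77 97 116 125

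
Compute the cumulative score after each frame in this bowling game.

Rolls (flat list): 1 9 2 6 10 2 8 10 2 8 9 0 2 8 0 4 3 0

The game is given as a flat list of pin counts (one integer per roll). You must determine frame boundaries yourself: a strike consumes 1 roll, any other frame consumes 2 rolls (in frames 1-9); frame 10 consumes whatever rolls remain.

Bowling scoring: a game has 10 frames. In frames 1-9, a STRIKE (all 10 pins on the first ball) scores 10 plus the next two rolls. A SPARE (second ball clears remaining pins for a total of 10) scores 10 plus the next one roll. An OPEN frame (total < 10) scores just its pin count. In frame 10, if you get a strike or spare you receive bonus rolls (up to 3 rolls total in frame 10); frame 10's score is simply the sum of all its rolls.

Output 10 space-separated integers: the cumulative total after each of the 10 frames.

Frame 1: SPARE (1+9=10). 10 + next roll (2) = 12. Cumulative: 12
Frame 2: OPEN (2+6=8). Cumulative: 20
Frame 3: STRIKE. 10 + next two rolls (2+8) = 20. Cumulative: 40
Frame 4: SPARE (2+8=10). 10 + next roll (10) = 20. Cumulative: 60
Frame 5: STRIKE. 10 + next two rolls (2+8) = 20. Cumulative: 80
Frame 6: SPARE (2+8=10). 10 + next roll (9) = 19. Cumulative: 99
Frame 7: OPEN (9+0=9). Cumulative: 108
Frame 8: SPARE (2+8=10). 10 + next roll (0) = 10. Cumulative: 118
Frame 9: OPEN (0+4=4). Cumulative: 122
Frame 10: OPEN. Sum of all frame-10 rolls (3+0) = 3. Cumulative: 125

Answer: 12 20 40 60 80 99 108 118 122 125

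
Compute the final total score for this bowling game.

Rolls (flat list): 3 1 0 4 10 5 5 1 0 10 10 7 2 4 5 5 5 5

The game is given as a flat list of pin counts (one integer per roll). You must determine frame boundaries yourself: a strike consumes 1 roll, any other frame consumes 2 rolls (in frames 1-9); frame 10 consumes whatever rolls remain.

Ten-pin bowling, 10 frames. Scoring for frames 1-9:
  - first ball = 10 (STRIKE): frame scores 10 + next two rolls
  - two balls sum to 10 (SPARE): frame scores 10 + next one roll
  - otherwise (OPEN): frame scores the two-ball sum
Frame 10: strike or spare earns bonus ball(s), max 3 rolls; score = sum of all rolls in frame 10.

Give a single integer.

Frame 1: OPEN (3+1=4). Cumulative: 4
Frame 2: OPEN (0+4=4). Cumulative: 8
Frame 3: STRIKE. 10 + next two rolls (5+5) = 20. Cumulative: 28
Frame 4: SPARE (5+5=10). 10 + next roll (1) = 11. Cumulative: 39
Frame 5: OPEN (1+0=1). Cumulative: 40
Frame 6: STRIKE. 10 + next two rolls (10+7) = 27. Cumulative: 67
Frame 7: STRIKE. 10 + next two rolls (7+2) = 19. Cumulative: 86
Frame 8: OPEN (7+2=9). Cumulative: 95
Frame 9: OPEN (4+5=9). Cumulative: 104
Frame 10: SPARE. Sum of all frame-10 rolls (5+5+5) = 15. Cumulative: 119

Answer: 119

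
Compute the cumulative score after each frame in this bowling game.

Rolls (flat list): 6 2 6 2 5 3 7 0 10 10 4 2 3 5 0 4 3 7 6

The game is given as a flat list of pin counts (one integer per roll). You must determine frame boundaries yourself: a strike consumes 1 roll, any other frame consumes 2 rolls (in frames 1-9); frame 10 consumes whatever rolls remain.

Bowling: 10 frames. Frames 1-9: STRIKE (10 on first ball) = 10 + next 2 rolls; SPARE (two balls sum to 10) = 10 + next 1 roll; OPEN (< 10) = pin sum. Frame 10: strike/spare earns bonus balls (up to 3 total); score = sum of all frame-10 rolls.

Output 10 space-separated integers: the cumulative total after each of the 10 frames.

Frame 1: OPEN (6+2=8). Cumulative: 8
Frame 2: OPEN (6+2=8). Cumulative: 16
Frame 3: OPEN (5+3=8). Cumulative: 24
Frame 4: OPEN (7+0=7). Cumulative: 31
Frame 5: STRIKE. 10 + next two rolls (10+4) = 24. Cumulative: 55
Frame 6: STRIKE. 10 + next two rolls (4+2) = 16. Cumulative: 71
Frame 7: OPEN (4+2=6). Cumulative: 77
Frame 8: OPEN (3+5=8). Cumulative: 85
Frame 9: OPEN (0+4=4). Cumulative: 89
Frame 10: SPARE. Sum of all frame-10 rolls (3+7+6) = 16. Cumulative: 105

Answer: 8 16 24 31 55 71 77 85 89 105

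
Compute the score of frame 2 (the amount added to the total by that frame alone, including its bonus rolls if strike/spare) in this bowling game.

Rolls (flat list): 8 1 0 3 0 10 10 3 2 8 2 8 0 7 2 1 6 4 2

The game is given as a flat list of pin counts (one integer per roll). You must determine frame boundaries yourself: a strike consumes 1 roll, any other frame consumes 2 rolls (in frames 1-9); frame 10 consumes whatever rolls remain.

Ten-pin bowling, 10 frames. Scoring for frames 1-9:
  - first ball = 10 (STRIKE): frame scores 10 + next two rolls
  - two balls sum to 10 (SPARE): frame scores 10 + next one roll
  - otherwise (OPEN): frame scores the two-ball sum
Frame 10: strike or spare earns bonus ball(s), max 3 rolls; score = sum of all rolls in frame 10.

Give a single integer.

Answer: 3

Derivation:
Frame 1: OPEN (8+1=9). Cumulative: 9
Frame 2: OPEN (0+3=3). Cumulative: 12
Frame 3: SPARE (0+10=10). 10 + next roll (10) = 20. Cumulative: 32
Frame 4: STRIKE. 10 + next two rolls (3+2) = 15. Cumulative: 47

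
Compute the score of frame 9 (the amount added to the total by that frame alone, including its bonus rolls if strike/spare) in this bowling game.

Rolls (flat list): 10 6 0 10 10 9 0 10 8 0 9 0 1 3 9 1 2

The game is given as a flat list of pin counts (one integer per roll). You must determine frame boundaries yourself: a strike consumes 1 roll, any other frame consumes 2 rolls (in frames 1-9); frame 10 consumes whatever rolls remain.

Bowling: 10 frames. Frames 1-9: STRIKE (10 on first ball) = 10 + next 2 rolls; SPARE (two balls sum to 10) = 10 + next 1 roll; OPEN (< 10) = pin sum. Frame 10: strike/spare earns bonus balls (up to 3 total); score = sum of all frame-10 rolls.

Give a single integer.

Answer: 4

Derivation:
Frame 1: STRIKE. 10 + next two rolls (6+0) = 16. Cumulative: 16
Frame 2: OPEN (6+0=6). Cumulative: 22
Frame 3: STRIKE. 10 + next two rolls (10+9) = 29. Cumulative: 51
Frame 4: STRIKE. 10 + next two rolls (9+0) = 19. Cumulative: 70
Frame 5: OPEN (9+0=9). Cumulative: 79
Frame 6: STRIKE. 10 + next two rolls (8+0) = 18. Cumulative: 97
Frame 7: OPEN (8+0=8). Cumulative: 105
Frame 8: OPEN (9+0=9). Cumulative: 114
Frame 9: OPEN (1+3=4). Cumulative: 118
Frame 10: SPARE. Sum of all frame-10 rolls (9+1+2) = 12. Cumulative: 130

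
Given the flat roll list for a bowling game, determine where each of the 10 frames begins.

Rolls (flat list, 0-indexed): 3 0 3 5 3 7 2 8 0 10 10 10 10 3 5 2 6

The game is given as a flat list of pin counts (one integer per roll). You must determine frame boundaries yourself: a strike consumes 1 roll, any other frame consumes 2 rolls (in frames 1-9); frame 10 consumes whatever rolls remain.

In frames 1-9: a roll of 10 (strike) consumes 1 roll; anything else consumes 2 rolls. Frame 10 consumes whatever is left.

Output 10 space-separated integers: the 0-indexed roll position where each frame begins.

Answer: 0 2 4 6 8 10 11 12 13 15

Derivation:
Frame 1 starts at roll index 0: rolls=3,0 (sum=3), consumes 2 rolls
Frame 2 starts at roll index 2: rolls=3,5 (sum=8), consumes 2 rolls
Frame 3 starts at roll index 4: rolls=3,7 (sum=10), consumes 2 rolls
Frame 4 starts at roll index 6: rolls=2,8 (sum=10), consumes 2 rolls
Frame 5 starts at roll index 8: rolls=0,10 (sum=10), consumes 2 rolls
Frame 6 starts at roll index 10: roll=10 (strike), consumes 1 roll
Frame 7 starts at roll index 11: roll=10 (strike), consumes 1 roll
Frame 8 starts at roll index 12: roll=10 (strike), consumes 1 roll
Frame 9 starts at roll index 13: rolls=3,5 (sum=8), consumes 2 rolls
Frame 10 starts at roll index 15: 2 remaining rolls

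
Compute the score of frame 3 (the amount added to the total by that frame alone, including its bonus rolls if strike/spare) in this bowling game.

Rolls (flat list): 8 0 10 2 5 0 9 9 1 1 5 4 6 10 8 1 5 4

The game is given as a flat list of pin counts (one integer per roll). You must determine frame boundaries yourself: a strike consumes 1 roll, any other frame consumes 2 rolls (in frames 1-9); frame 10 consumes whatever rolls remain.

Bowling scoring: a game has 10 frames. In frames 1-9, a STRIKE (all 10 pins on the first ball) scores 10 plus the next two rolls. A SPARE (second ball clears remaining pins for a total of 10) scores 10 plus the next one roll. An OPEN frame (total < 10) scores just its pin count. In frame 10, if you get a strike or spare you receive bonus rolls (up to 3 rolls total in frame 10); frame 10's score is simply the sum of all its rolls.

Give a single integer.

Frame 1: OPEN (8+0=8). Cumulative: 8
Frame 2: STRIKE. 10 + next two rolls (2+5) = 17. Cumulative: 25
Frame 3: OPEN (2+5=7). Cumulative: 32
Frame 4: OPEN (0+9=9). Cumulative: 41
Frame 5: SPARE (9+1=10). 10 + next roll (1) = 11. Cumulative: 52

Answer: 7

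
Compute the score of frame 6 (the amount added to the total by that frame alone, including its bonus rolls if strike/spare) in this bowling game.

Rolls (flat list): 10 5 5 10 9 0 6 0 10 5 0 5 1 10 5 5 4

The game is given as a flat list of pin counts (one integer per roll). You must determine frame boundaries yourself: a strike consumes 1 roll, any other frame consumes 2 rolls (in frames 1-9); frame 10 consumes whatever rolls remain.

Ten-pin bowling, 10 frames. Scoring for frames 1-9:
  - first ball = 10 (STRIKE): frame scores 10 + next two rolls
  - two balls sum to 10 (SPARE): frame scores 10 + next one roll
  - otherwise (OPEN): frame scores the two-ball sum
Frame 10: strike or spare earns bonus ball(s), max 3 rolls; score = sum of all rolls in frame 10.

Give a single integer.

Answer: 15

Derivation:
Frame 1: STRIKE. 10 + next two rolls (5+5) = 20. Cumulative: 20
Frame 2: SPARE (5+5=10). 10 + next roll (10) = 20. Cumulative: 40
Frame 3: STRIKE. 10 + next two rolls (9+0) = 19. Cumulative: 59
Frame 4: OPEN (9+0=9). Cumulative: 68
Frame 5: OPEN (6+0=6). Cumulative: 74
Frame 6: STRIKE. 10 + next two rolls (5+0) = 15. Cumulative: 89
Frame 7: OPEN (5+0=5). Cumulative: 94
Frame 8: OPEN (5+1=6). Cumulative: 100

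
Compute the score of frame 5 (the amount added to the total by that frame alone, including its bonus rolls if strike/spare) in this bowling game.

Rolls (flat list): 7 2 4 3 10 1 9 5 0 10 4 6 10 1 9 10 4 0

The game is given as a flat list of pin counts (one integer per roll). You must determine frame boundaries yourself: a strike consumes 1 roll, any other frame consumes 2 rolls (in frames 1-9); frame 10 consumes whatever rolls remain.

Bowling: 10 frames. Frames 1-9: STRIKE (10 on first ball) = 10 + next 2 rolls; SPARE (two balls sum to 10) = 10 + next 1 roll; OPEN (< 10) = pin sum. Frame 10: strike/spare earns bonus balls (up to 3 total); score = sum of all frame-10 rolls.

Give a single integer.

Answer: 5

Derivation:
Frame 1: OPEN (7+2=9). Cumulative: 9
Frame 2: OPEN (4+3=7). Cumulative: 16
Frame 3: STRIKE. 10 + next two rolls (1+9) = 20. Cumulative: 36
Frame 4: SPARE (1+9=10). 10 + next roll (5) = 15. Cumulative: 51
Frame 5: OPEN (5+0=5). Cumulative: 56
Frame 6: STRIKE. 10 + next two rolls (4+6) = 20. Cumulative: 76
Frame 7: SPARE (4+6=10). 10 + next roll (10) = 20. Cumulative: 96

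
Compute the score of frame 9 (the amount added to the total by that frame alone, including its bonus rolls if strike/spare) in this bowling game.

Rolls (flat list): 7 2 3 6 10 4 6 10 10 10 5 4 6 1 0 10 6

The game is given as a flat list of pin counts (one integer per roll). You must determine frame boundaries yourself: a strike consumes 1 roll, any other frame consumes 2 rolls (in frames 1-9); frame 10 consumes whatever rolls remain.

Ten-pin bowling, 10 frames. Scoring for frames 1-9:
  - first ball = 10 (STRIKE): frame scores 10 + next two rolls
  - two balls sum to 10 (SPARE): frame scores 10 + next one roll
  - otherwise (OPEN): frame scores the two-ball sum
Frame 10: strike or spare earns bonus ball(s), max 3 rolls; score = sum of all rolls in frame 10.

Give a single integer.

Frame 1: OPEN (7+2=9). Cumulative: 9
Frame 2: OPEN (3+6=9). Cumulative: 18
Frame 3: STRIKE. 10 + next two rolls (4+6) = 20. Cumulative: 38
Frame 4: SPARE (4+6=10). 10 + next roll (10) = 20. Cumulative: 58
Frame 5: STRIKE. 10 + next two rolls (10+10) = 30. Cumulative: 88
Frame 6: STRIKE. 10 + next two rolls (10+5) = 25. Cumulative: 113
Frame 7: STRIKE. 10 + next two rolls (5+4) = 19. Cumulative: 132
Frame 8: OPEN (5+4=9). Cumulative: 141
Frame 9: OPEN (6+1=7). Cumulative: 148
Frame 10: SPARE. Sum of all frame-10 rolls (0+10+6) = 16. Cumulative: 164

Answer: 7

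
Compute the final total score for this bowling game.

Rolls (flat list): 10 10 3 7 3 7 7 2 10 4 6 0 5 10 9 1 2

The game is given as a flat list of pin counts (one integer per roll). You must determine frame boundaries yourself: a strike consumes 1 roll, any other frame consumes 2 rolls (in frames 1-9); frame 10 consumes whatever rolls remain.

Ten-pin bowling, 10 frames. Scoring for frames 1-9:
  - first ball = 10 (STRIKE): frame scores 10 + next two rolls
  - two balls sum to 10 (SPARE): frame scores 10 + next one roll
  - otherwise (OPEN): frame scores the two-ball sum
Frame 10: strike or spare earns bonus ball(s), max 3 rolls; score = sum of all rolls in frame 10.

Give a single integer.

Answer: 149

Derivation:
Frame 1: STRIKE. 10 + next two rolls (10+3) = 23. Cumulative: 23
Frame 2: STRIKE. 10 + next two rolls (3+7) = 20. Cumulative: 43
Frame 3: SPARE (3+7=10). 10 + next roll (3) = 13. Cumulative: 56
Frame 4: SPARE (3+7=10). 10 + next roll (7) = 17. Cumulative: 73
Frame 5: OPEN (7+2=9). Cumulative: 82
Frame 6: STRIKE. 10 + next two rolls (4+6) = 20. Cumulative: 102
Frame 7: SPARE (4+6=10). 10 + next roll (0) = 10. Cumulative: 112
Frame 8: OPEN (0+5=5). Cumulative: 117
Frame 9: STRIKE. 10 + next two rolls (9+1) = 20. Cumulative: 137
Frame 10: SPARE. Sum of all frame-10 rolls (9+1+2) = 12. Cumulative: 149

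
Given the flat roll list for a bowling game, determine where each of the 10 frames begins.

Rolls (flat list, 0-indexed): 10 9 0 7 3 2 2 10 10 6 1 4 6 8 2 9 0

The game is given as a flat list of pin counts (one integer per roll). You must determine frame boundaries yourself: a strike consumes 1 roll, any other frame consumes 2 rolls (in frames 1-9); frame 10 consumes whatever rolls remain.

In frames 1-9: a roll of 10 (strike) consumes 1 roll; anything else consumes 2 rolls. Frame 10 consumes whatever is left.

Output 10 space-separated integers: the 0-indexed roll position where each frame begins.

Frame 1 starts at roll index 0: roll=10 (strike), consumes 1 roll
Frame 2 starts at roll index 1: rolls=9,0 (sum=9), consumes 2 rolls
Frame 3 starts at roll index 3: rolls=7,3 (sum=10), consumes 2 rolls
Frame 4 starts at roll index 5: rolls=2,2 (sum=4), consumes 2 rolls
Frame 5 starts at roll index 7: roll=10 (strike), consumes 1 roll
Frame 6 starts at roll index 8: roll=10 (strike), consumes 1 roll
Frame 7 starts at roll index 9: rolls=6,1 (sum=7), consumes 2 rolls
Frame 8 starts at roll index 11: rolls=4,6 (sum=10), consumes 2 rolls
Frame 9 starts at roll index 13: rolls=8,2 (sum=10), consumes 2 rolls
Frame 10 starts at roll index 15: 2 remaining rolls

Answer: 0 1 3 5 7 8 9 11 13 15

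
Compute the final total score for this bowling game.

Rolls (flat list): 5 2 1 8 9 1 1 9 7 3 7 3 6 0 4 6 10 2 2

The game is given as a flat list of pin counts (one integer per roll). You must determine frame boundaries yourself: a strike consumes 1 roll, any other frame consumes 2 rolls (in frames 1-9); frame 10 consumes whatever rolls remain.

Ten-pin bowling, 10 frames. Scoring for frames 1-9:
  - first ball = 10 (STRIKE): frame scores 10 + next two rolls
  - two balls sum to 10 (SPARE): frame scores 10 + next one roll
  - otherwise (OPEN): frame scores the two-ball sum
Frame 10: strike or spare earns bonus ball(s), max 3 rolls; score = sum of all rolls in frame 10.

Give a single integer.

Frame 1: OPEN (5+2=7). Cumulative: 7
Frame 2: OPEN (1+8=9). Cumulative: 16
Frame 3: SPARE (9+1=10). 10 + next roll (1) = 11. Cumulative: 27
Frame 4: SPARE (1+9=10). 10 + next roll (7) = 17. Cumulative: 44
Frame 5: SPARE (7+3=10). 10 + next roll (7) = 17. Cumulative: 61
Frame 6: SPARE (7+3=10). 10 + next roll (6) = 16. Cumulative: 77
Frame 7: OPEN (6+0=6). Cumulative: 83
Frame 8: SPARE (4+6=10). 10 + next roll (10) = 20. Cumulative: 103
Frame 9: STRIKE. 10 + next two rolls (2+2) = 14. Cumulative: 117
Frame 10: OPEN. Sum of all frame-10 rolls (2+2) = 4. Cumulative: 121

Answer: 121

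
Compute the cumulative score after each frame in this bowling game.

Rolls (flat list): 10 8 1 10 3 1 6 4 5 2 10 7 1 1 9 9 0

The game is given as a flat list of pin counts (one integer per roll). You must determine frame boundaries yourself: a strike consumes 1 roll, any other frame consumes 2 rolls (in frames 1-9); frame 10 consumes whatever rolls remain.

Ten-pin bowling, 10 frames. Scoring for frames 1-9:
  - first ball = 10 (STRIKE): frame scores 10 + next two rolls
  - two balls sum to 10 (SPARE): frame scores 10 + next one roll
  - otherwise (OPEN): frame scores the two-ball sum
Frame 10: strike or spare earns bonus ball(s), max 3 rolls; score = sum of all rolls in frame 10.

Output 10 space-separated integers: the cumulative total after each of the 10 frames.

Answer: 19 28 42 46 61 68 86 94 113 122

Derivation:
Frame 1: STRIKE. 10 + next two rolls (8+1) = 19. Cumulative: 19
Frame 2: OPEN (8+1=9). Cumulative: 28
Frame 3: STRIKE. 10 + next two rolls (3+1) = 14. Cumulative: 42
Frame 4: OPEN (3+1=4). Cumulative: 46
Frame 5: SPARE (6+4=10). 10 + next roll (5) = 15. Cumulative: 61
Frame 6: OPEN (5+2=7). Cumulative: 68
Frame 7: STRIKE. 10 + next two rolls (7+1) = 18. Cumulative: 86
Frame 8: OPEN (7+1=8). Cumulative: 94
Frame 9: SPARE (1+9=10). 10 + next roll (9) = 19. Cumulative: 113
Frame 10: OPEN. Sum of all frame-10 rolls (9+0) = 9. Cumulative: 122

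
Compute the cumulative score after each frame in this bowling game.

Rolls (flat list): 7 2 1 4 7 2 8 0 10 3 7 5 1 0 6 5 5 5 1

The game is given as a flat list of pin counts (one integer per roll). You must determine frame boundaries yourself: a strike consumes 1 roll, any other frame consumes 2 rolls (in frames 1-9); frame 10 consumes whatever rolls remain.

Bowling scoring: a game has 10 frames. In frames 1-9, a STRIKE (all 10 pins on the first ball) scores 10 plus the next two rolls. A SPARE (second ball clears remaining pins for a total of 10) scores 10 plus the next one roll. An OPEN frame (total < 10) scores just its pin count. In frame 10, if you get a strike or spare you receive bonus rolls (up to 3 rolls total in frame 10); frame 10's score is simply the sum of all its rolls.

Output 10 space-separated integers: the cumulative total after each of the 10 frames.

Frame 1: OPEN (7+2=9). Cumulative: 9
Frame 2: OPEN (1+4=5). Cumulative: 14
Frame 3: OPEN (7+2=9). Cumulative: 23
Frame 4: OPEN (8+0=8). Cumulative: 31
Frame 5: STRIKE. 10 + next two rolls (3+7) = 20. Cumulative: 51
Frame 6: SPARE (3+7=10). 10 + next roll (5) = 15. Cumulative: 66
Frame 7: OPEN (5+1=6). Cumulative: 72
Frame 8: OPEN (0+6=6). Cumulative: 78
Frame 9: SPARE (5+5=10). 10 + next roll (5) = 15. Cumulative: 93
Frame 10: OPEN. Sum of all frame-10 rolls (5+1) = 6. Cumulative: 99

Answer: 9 14 23 31 51 66 72 78 93 99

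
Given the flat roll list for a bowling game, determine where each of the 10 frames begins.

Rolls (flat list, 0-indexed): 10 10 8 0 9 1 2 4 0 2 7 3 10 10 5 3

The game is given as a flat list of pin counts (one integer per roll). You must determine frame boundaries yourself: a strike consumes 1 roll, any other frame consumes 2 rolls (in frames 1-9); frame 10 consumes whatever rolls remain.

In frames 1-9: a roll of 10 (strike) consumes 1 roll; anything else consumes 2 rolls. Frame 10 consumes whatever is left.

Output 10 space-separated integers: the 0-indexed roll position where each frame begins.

Answer: 0 1 2 4 6 8 10 12 13 14

Derivation:
Frame 1 starts at roll index 0: roll=10 (strike), consumes 1 roll
Frame 2 starts at roll index 1: roll=10 (strike), consumes 1 roll
Frame 3 starts at roll index 2: rolls=8,0 (sum=8), consumes 2 rolls
Frame 4 starts at roll index 4: rolls=9,1 (sum=10), consumes 2 rolls
Frame 5 starts at roll index 6: rolls=2,4 (sum=6), consumes 2 rolls
Frame 6 starts at roll index 8: rolls=0,2 (sum=2), consumes 2 rolls
Frame 7 starts at roll index 10: rolls=7,3 (sum=10), consumes 2 rolls
Frame 8 starts at roll index 12: roll=10 (strike), consumes 1 roll
Frame 9 starts at roll index 13: roll=10 (strike), consumes 1 roll
Frame 10 starts at roll index 14: 2 remaining rolls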